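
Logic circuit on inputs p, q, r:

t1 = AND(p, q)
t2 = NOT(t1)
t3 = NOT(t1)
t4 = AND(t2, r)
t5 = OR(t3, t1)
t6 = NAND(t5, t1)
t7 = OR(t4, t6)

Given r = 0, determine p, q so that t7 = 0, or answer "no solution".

t7 = OR(t4, t6) must be 0, so both t4 = 0 and t6 = 0.
t4 = AND(t2, r) must be 0, so at least one of t2, r is 0.
Check with r = 0 and p=1, q=1:
t1 = AND(p, q) = AND(1, 1) = 1
t2 = NOT(t1) = NOT 1 = 0
t3 = NOT(t1) = NOT 1 = 0
t4 = AND(t2, r) = AND(0, 0) = 0
t5 = OR(t3, t1) = OR(0, 1) = 1
t6 = NAND(t5, t1) = NAND(1, 1) = 0
t7 = OR(t4, t6) = OR(0, 0) = 0
So t7 = 0.

p=1 q=1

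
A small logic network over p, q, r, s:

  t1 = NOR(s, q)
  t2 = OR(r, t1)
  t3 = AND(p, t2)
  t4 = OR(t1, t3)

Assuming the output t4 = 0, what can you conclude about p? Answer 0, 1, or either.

Both values of p occur among assignments with t4 = 0:
  p=0: p=0, q=0, r=0, s=1
  p=1: p=1, q=0, r=0, s=1

either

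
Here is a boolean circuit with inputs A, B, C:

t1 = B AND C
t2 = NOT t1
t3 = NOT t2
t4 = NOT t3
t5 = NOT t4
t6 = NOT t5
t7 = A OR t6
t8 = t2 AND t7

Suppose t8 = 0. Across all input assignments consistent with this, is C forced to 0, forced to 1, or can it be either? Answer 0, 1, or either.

1

t8 = t2 AND t7 must be 0, so at least one of t2, t7 is 0.
Every assignment with t8 = 0 has C = 1; there are 2 such assignment(s).
  A=0, B=1, C=1
  A=1, B=1, C=1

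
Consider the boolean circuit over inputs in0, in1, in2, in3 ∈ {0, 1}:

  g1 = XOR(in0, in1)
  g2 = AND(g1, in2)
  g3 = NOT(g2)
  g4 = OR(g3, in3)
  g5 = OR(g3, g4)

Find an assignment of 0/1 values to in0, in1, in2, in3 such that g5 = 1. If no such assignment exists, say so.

in0=1, in1=0, in2=0, in3=1

g5 = OR(g3, g4) must be 1, so at least one of g3, g4 is 1.
Check with in0=1, in1=0, in2=0, in3=1:
g1 = XOR(in0, in1) = XOR(1, 0) = 1
g2 = AND(g1, in2) = AND(1, 0) = 0
g3 = NOT(g2) = NOT 0 = 1
g4 = OR(g3, in3) = OR(1, 1) = 1
g5 = OR(g3, g4) = OR(1, 1) = 1
So g5 = 1 as required.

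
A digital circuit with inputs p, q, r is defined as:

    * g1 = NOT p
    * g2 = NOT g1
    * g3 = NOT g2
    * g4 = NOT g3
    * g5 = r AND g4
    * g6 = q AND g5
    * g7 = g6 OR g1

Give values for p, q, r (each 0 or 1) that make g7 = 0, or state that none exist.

p=1, q=0, r=1

g7 = g6 OR g1 must be 0, so both g6 = 0 and g1 = 0.
g6 = q AND g5 must be 0, so at least one of q, g5 is 0.
g1 = NOT p must be 0, so p = 1.
Check with p=1, q=0, r=1:
g1 = NOT p = NOT 1 = 0
g2 = NOT g1 = NOT 0 = 1
g3 = NOT g2 = NOT 1 = 0
g4 = NOT g3 = NOT 0 = 1
g5 = r AND g4 = 1 AND 1 = 1
g6 = q AND g5 = 0 AND 1 = 0
g7 = g6 OR g1 = 0 OR 0 = 0
So g7 = 0 as required.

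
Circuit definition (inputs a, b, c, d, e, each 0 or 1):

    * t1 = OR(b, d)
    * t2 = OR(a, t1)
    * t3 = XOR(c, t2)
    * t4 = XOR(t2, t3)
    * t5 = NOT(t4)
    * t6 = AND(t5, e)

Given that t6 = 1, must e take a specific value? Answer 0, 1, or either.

1

t6 = AND(t5, e) must be 1, so both t5 = 1 and e = 1.
Every assignment with t6 = 1 has e = 1; there are 8 such assignment(s).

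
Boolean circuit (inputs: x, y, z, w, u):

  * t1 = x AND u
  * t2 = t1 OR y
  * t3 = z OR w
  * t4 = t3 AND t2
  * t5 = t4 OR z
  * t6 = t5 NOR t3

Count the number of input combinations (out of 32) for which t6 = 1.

t6 = t5 NOR t3 must be 1, so both t5 = 0 and t3 = 0.
t5 = t4 OR z must be 0, so both t4 = 0 and z = 0.
t3 = z OR w must be 0, so both z = 0 and w = 0.
Enumerating the 32 input combinations, 8 give t6 = 1 and 24 give t6 = 0.

8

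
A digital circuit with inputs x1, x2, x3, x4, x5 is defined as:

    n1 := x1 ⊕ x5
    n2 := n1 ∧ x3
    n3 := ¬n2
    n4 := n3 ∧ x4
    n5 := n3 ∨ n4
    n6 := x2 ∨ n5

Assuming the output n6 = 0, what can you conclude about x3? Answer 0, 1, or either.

n6 = x2 ∨ n5 must be 0, so both x2 = 0 and n5 = 0.
n5 = n3 ∨ n4 must be 0, so both n3 = 0 and n4 = 0.
n3 = ¬n2 must be 0, so n2 = 1.
Every assignment with n6 = 0 has x3 = 1; there are 4 such assignment(s).
  x1=0, x2=0, x3=1, x4=0, x5=1
  x1=0, x2=0, x3=1, x4=1, x5=1
  x1=1, x2=0, x3=1, x4=0, x5=0
  x1=1, x2=0, x3=1, x4=1, x5=0

1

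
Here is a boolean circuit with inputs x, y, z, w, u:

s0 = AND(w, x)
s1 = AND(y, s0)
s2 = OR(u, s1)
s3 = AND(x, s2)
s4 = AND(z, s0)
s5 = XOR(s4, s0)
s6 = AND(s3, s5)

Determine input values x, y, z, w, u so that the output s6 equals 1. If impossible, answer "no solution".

x=1 y=1 z=0 w=1 u=1

s6 = AND(s3, s5) must be 1, so both s3 = 1 and s5 = 1.
s3 = AND(x, s2) must be 1, so both x = 1 and s2 = 1.
Check with x=1 y=1 z=0 w=1 u=1:
s0 = AND(w, x) = AND(1, 1) = 1
s1 = AND(y, s0) = AND(1, 1) = 1
s2 = OR(u, s1) = OR(1, 1) = 1
s3 = AND(x, s2) = AND(1, 1) = 1
s4 = AND(z, s0) = AND(0, 1) = 0
s5 = XOR(s4, s0) = XOR(0, 1) = 1
s6 = AND(s3, s5) = AND(1, 1) = 1
So s6 = 1 as required.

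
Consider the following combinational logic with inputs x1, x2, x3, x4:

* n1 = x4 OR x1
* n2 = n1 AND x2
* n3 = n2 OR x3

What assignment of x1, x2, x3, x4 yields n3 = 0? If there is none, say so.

n3 = n2 OR x3 must be 0, so both n2 = 0 and x3 = 0.
n2 = n1 AND x2 must be 0, so at least one of n1, x2 is 0.
Check with x1=0, x2=0, x3=0, x4=1:
n1 = x4 OR x1 = 1 OR 0 = 1
n2 = n1 AND x2 = 1 AND 0 = 0
n3 = n2 OR x3 = 0 OR 0 = 0
So n3 = 0 as required.

x1=0, x2=0, x3=0, x4=1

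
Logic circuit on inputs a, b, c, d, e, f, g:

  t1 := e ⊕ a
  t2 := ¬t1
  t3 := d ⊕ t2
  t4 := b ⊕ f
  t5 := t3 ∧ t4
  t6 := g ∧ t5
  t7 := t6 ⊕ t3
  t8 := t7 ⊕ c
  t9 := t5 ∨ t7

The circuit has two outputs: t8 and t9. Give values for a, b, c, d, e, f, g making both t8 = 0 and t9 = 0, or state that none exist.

a=1, b=1, c=0, d=0, e=0, f=1, g=1

Check with a=1, b=1, c=0, d=0, e=0, f=1, g=1:
t1 = e ⊕ a = 0 ⊕ 1 = 1
t2 = ¬t1 = ¬1 = 0
t3 = d ⊕ t2 = 0 ⊕ 0 = 0
t4 = b ⊕ f = 1 ⊕ 1 = 0
t5 = t3 ∧ t4 = 0 ∧ 0 = 0
t6 = g ∧ t5 = 1 ∧ 0 = 0
t7 = t6 ⊕ t3 = 0 ⊕ 0 = 0
t8 = t7 ⊕ c = 0 ⊕ 0 = 0
t9 = t5 ∨ t7 = 0 ∨ 0 = 0
So t8 = 0 and t9 = 0.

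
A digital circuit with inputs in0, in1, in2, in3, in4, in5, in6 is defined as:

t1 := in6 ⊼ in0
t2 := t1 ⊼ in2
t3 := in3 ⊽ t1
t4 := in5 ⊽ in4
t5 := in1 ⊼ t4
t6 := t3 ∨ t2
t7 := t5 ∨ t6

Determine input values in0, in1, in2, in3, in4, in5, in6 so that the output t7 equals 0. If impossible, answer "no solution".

t7 = t5 ∨ t6 must be 0, so both t5 = 0 and t6 = 0.
t5 = in1 ⊼ t4 must be 0, so both in1 = 1 and t4 = 1.
Check with in0=0, in1=1, in2=1, in3=0, in4=0, in5=0, in6=0:
t1 = in6 ⊼ in0 = 0 ⊼ 0 = 1
t2 = t1 ⊼ in2 = 1 ⊼ 1 = 0
t3 = in3 ⊽ t1 = 0 ⊽ 1 = 0
t4 = in5 ⊽ in4 = 0 ⊽ 0 = 1
t5 = in1 ⊼ t4 = 1 ⊼ 1 = 0
t6 = t3 ∨ t2 = 0 ∨ 0 = 0
t7 = t5 ∨ t6 = 0 ∨ 0 = 0
So t7 = 0 as required.

in0=0, in1=1, in2=1, in3=0, in4=0, in5=0, in6=0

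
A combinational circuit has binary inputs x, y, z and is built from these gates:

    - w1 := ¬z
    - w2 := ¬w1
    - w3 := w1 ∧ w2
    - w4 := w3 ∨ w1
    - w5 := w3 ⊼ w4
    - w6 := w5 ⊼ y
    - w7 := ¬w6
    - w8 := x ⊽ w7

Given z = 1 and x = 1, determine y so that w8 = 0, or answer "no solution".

y=0

w8 = x ⊽ w7 must be 0, so at least one of x, w7 is 1.
Check with z = 1 and x = 1 and y=0:
w1 = ¬z = ¬1 = 0
w2 = ¬w1 = ¬0 = 1
w3 = w1 ∧ w2 = 0 ∧ 1 = 0
w4 = w3 ∨ w1 = 0 ∨ 0 = 0
w5 = w3 ⊼ w4 = 0 ⊼ 0 = 1
w6 = w5 ⊼ y = 1 ⊼ 0 = 1
w7 = ¬w6 = ¬1 = 0
w8 = x ⊽ w7 = 1 ⊽ 0 = 0
So w8 = 0.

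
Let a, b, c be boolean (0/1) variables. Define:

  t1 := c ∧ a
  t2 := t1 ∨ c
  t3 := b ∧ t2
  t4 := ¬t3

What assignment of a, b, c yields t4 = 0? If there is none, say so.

t4 = ¬t3 must be 0, so t3 = 1.
Check with a=0, b=1, c=1:
t1 = c ∧ a = 1 ∧ 0 = 0
t2 = t1 ∨ c = 0 ∨ 1 = 1
t3 = b ∧ t2 = 1 ∧ 1 = 1
t4 = ¬t3 = ¬1 = 0
So t4 = 0 as required.

a=0, b=1, c=1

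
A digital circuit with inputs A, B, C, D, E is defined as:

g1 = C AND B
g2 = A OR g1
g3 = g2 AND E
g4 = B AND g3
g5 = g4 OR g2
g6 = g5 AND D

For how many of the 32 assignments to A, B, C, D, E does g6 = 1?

10

g6 = g5 AND D must be 1, so both g5 = 1 and D = 1.
g5 = g4 OR g2 must be 1, so at least one of g4, g2 is 1.
Enumerating the 32 input combinations, 10 give g6 = 1 and 22 give g6 = 0.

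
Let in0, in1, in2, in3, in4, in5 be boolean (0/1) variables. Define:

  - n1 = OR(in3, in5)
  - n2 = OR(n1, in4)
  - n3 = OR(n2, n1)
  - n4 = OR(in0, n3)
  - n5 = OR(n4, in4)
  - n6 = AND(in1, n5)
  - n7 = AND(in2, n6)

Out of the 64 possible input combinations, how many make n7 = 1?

15

n7 = AND(in2, n6) must be 1, so both in2 = 1 and n6 = 1.
Enumerating the 64 input combinations, 15 give n7 = 1 and 49 give n7 = 0.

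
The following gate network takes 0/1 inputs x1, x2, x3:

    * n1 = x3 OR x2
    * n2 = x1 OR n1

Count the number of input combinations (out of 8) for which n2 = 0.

1

n2 = x1 OR n1 must be 0, so both x1 = 0 and n1 = 0.
n1 = x3 OR x2 must be 0, so both x3 = 0 and x2 = 0.
Enumerating the 8 input combinations, 1 give n2 = 0 and 7 give n2 = 1.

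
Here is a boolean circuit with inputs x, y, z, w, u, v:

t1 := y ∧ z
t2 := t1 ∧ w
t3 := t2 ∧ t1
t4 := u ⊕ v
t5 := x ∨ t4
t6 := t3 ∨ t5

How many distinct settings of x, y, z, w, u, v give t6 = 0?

t6 = t3 ∨ t5 must be 0, so both t3 = 0 and t5 = 0.
t3 = t2 ∧ t1 must be 0, so at least one of t2, t1 is 0.
Enumerating the 64 input combinations, 14 give t6 = 0 and 50 give t6 = 1.

14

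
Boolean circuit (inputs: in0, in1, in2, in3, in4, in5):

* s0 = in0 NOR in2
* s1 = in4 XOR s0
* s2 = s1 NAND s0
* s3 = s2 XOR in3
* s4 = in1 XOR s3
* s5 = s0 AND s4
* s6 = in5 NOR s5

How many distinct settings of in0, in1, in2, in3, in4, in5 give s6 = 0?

s6 = in5 NOR s5 must be 0, so at least one of in5, s5 is 1.
Enumerating the 64 input combinations, 36 give s6 = 0 and 28 give s6 = 1.

36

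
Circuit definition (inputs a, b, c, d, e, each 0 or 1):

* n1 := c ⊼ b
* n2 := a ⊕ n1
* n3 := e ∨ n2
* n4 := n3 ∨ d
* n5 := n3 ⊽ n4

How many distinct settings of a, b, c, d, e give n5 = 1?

n5 = n3 ⊽ n4 must be 1, so both n3 = 0 and n4 = 0.
Satisfying assignments:
  a=0, b=1, c=1, d=0, e=0
  a=1, b=0, c=0, d=0, e=0
  a=1, b=0, c=1, d=0, e=0
  a=1, b=1, c=0, d=0, e=0

4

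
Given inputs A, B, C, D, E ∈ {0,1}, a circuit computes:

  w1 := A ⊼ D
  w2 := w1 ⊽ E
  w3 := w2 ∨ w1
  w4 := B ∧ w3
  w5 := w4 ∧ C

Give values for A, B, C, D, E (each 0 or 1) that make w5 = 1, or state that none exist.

w5 = w4 ∧ C must be 1, so both w4 = 1 and C = 1.
w4 = B ∧ w3 must be 1, so both B = 1 and w3 = 1.
w3 = w2 ∨ w1 must be 1, so at least one of w2, w1 is 1.
Check with A=1, B=1, C=1, D=1, E=0:
w1 = A ⊼ D = 1 ⊼ 1 = 0
w2 = w1 ⊽ E = 0 ⊽ 0 = 1
w3 = w2 ∨ w1 = 1 ∨ 0 = 1
w4 = B ∧ w3 = 1 ∧ 1 = 1
w5 = w4 ∧ C = 1 ∧ 1 = 1
So w5 = 1 as required.

A=1, B=1, C=1, D=1, E=0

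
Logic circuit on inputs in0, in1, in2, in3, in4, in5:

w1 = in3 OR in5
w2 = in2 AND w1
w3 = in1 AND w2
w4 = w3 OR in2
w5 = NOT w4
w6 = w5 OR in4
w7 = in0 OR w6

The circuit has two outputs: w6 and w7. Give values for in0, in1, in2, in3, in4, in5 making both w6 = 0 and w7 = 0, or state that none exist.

Check with in0=0, in1=1, in2=1, in3=1, in4=0, in5=1:
w1 = in3 OR in5 = 1 OR 1 = 1
w2 = in2 AND w1 = 1 AND 1 = 1
w3 = in1 AND w2 = 1 AND 1 = 1
w4 = w3 OR in2 = 1 OR 1 = 1
w5 = NOT w4 = NOT 1 = 0
w6 = w5 OR in4 = 0 OR 0 = 0
w7 = in0 OR w6 = 0 OR 0 = 0
So w6 = 0 and w7 = 0.

in0=0, in1=1, in2=1, in3=1, in4=0, in5=1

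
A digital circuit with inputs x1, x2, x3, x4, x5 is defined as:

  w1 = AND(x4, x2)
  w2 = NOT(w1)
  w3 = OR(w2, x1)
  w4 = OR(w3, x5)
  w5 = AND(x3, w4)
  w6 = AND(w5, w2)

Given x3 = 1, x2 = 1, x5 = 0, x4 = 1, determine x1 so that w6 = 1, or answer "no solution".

With x3 = 1, x2 = 1, x5 = 0, x4 = 1 fixed, none of the 2 settings of x1 give w6 = 1.
For example, with x1=1:
w1 = AND(x4, x2) = AND(1, 1) = 1
w2 = NOT(w1) = NOT 1 = 0
w3 = OR(w2, x1) = OR(0, 1) = 1
w4 = OR(w3, x5) = OR(1, 0) = 1
w5 = AND(x3, w4) = AND(1, 1) = 1
w6 = AND(w5, w2) = AND(1, 0) = 0
giving w6 = 0 ≠ 1.

no solution exists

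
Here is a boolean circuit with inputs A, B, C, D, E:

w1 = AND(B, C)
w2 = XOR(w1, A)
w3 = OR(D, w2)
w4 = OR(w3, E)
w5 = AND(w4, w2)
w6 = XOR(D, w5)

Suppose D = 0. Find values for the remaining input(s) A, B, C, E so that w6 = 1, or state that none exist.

w6 = XOR(D, w5) must be 1, so D and w5 differ.
Check with D = 0 and A=1, B=0, C=0, E=1:
w1 = AND(B, C) = AND(0, 0) = 0
w2 = XOR(w1, A) = XOR(0, 1) = 1
w3 = OR(D, w2) = OR(0, 1) = 1
w4 = OR(w3, E) = OR(1, 1) = 1
w5 = AND(w4, w2) = AND(1, 1) = 1
w6 = XOR(D, w5) = XOR(0, 1) = 1
So w6 = 1.

A=1, B=0, C=0, E=1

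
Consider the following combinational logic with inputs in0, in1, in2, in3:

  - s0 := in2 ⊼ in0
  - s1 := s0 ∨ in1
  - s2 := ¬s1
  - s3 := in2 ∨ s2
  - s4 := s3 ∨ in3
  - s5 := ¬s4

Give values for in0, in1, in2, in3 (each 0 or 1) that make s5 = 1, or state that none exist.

Check with in0=0 in1=1 in2=0 in3=0:
s0 = in2 ⊼ in0 = 0 ⊼ 0 = 1
s1 = s0 ∨ in1 = 1 ∨ 1 = 1
s2 = ¬s1 = ¬1 = 0
s3 = in2 ∨ s2 = 0 ∨ 0 = 0
s4 = s3 ∨ in3 = 0 ∨ 0 = 0
s5 = ¬s4 = ¬0 = 1
So s5 = 1 as required.

in0=0 in1=1 in2=0 in3=0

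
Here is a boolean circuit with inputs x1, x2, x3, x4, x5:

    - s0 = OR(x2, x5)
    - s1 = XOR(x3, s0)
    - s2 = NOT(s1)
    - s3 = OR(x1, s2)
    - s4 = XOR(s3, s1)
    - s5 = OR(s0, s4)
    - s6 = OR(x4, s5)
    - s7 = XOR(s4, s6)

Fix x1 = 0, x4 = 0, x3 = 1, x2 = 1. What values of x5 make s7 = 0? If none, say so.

s7 = XOR(s4, s6) must be 0, so s4 and s6 are equal.
Check with x1 = 0, x4 = 0, x3 = 1, x2 = 1 and x5=1:
s0 = OR(x2, x5) = OR(1, 1) = 1
s1 = XOR(x3, s0) = XOR(1, 1) = 0
s2 = NOT(s1) = NOT 0 = 1
s3 = OR(x1, s2) = OR(0, 1) = 1
s4 = XOR(s3, s1) = XOR(1, 0) = 1
s5 = OR(s0, s4) = OR(1, 1) = 1
s6 = OR(x4, s5) = OR(0, 1) = 1
s7 = XOR(s4, s6) = XOR(1, 1) = 0
So s7 = 0.

x5=1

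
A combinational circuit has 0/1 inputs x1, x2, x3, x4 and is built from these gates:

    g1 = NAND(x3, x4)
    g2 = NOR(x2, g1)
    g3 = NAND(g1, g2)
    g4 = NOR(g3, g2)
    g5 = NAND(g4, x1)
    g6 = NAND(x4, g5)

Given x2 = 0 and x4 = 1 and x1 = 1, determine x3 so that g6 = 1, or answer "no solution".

no solution exists

With x2 = 0 and x4 = 1 and x1 = 1 fixed, none of the 2 settings of x3 give g6 = 1.
For example, with x3=1:
g1 = NAND(x3, x4) = NAND(1, 1) = 0
g2 = NOR(x2, g1) = NOR(0, 0) = 1
g3 = NAND(g1, g2) = NAND(0, 1) = 1
g4 = NOR(g3, g2) = NOR(1, 1) = 0
g5 = NAND(g4, x1) = NAND(0, 1) = 1
g6 = NAND(x4, g5) = NAND(1, 1) = 0
giving g6 = 0 ≠ 1.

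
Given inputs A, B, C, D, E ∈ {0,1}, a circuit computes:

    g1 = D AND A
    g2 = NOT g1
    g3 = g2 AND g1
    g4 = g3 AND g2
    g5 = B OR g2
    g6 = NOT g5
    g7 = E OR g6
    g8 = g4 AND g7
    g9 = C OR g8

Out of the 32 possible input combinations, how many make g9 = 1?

g9 = C OR g8 must be 1, so at least one of C, g8 is 1.
Enumerating the 32 input combinations, 16 give g9 = 1 and 16 give g9 = 0.

16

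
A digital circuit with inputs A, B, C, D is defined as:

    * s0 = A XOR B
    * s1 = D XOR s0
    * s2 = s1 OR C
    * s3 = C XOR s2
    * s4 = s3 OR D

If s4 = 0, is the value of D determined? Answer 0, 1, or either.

s4 = s3 OR D must be 0, so both s3 = 0 and D = 0.
s3 = C XOR s2 must be 0, so C and s2 are equal.
Every assignment with s4 = 0 has D = 0; there are 6 such assignment(s).

0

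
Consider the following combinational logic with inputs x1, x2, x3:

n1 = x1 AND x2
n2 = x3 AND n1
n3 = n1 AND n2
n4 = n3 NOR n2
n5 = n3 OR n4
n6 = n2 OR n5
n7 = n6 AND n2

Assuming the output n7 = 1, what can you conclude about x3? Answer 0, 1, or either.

1

n7 = n6 AND n2 must be 1, so both n6 = 1 and n2 = 1.
Every assignment with n7 = 1 has x3 = 1; there are 1 such assignment(s).
  x1=1, x2=1, x3=1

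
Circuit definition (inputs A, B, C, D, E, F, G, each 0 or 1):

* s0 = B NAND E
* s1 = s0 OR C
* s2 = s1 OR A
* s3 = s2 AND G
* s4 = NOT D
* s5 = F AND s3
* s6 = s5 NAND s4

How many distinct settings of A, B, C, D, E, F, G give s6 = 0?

15

s6 = s5 NAND s4 must be 0, so both s5 = 1 and s4 = 1.
Enumerating the 128 input combinations, 15 give s6 = 0 and 113 give s6 = 1.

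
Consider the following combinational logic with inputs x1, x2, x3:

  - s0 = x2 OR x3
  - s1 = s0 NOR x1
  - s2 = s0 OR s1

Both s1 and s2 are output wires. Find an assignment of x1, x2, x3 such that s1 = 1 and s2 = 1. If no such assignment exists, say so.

Check with x1=0, x2=0, x3=0:
s0 = x2 OR x3 = 0 OR 0 = 0
s1 = s0 NOR x1 = 0 NOR 0 = 1
s2 = s0 OR s1 = 0 OR 1 = 1
So s1 = 1 and s2 = 1.

x1=0, x2=0, x3=0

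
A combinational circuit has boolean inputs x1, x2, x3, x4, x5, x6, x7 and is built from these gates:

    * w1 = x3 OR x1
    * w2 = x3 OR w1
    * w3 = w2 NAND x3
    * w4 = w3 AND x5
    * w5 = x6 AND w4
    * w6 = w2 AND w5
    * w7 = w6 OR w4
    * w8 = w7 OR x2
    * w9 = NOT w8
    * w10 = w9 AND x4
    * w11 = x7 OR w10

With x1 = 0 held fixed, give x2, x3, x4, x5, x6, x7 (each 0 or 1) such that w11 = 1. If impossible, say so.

x2=0 x3=0 x4=1 x5=1 x6=1 x7=1

Check with x1 = 0 and x2=0, x3=0, x4=1, x5=1, x6=1, x7=1:
w1 = x3 OR x1 = 0 OR 0 = 0
w2 = x3 OR w1 = 0 OR 0 = 0
w3 = w2 NAND x3 = 0 NAND 0 = 1
w4 = w3 AND x5 = 1 AND 1 = 1
w5 = x6 AND w4 = 1 AND 1 = 1
w6 = w2 AND w5 = 0 AND 1 = 0
w7 = w6 OR w4 = 0 OR 1 = 1
w8 = w7 OR x2 = 1 OR 0 = 1
w9 = NOT w8 = NOT 1 = 0
w10 = w9 AND x4 = 0 AND 1 = 0
w11 = x7 OR w10 = 1 OR 0 = 1
So w11 = 1.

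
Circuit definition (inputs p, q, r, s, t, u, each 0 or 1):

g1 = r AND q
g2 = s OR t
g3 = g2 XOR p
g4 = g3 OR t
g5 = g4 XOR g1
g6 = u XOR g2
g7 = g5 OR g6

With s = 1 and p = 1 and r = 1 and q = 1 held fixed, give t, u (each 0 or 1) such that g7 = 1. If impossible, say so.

Check with s = 1 and p = 1 and r = 1 and q = 1 and t=0, u=0:
g1 = r AND q = 1 AND 1 = 1
g2 = s OR t = 1 OR 0 = 1
g3 = g2 XOR p = 1 XOR 1 = 0
g4 = g3 OR t = 0 OR 0 = 0
g5 = g4 XOR g1 = 0 XOR 1 = 1
g6 = u XOR g2 = 0 XOR 1 = 1
g7 = g5 OR g6 = 1 OR 1 = 1
So g7 = 1.

t=0, u=0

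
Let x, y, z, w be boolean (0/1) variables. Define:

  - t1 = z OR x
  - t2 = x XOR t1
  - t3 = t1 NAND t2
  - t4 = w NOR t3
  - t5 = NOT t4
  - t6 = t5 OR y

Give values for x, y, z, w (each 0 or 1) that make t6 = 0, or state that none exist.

t6 = t5 OR y must be 0, so both t5 = 0 and y = 0.
t5 = NOT t4 must be 0, so t4 = 1.
Check with x=0 y=0 z=1 w=0:
t1 = z OR x = 1 OR 0 = 1
t2 = x XOR t1 = 0 XOR 1 = 1
t3 = t1 NAND t2 = 1 NAND 1 = 0
t4 = w NOR t3 = 0 NOR 0 = 1
t5 = NOT t4 = NOT 1 = 0
t6 = t5 OR y = 0 OR 0 = 0
So t6 = 0 as required.

x=0 y=0 z=1 w=0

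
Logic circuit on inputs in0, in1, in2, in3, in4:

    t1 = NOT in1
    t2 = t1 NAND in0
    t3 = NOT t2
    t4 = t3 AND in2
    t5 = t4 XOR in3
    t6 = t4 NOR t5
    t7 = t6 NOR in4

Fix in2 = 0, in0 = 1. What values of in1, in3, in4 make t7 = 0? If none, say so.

Check with in2 = 0, in0 = 1 and in1=0, in3=0, in4=1:
t1 = NOT in1 = NOT 0 = 1
t2 = t1 NAND in0 = 1 NAND 1 = 0
t3 = NOT t2 = NOT 0 = 1
t4 = t3 AND in2 = 1 AND 0 = 0
t5 = t4 XOR in3 = 0 XOR 0 = 0
t6 = t4 NOR t5 = 0 NOR 0 = 1
t7 = t6 NOR in4 = 1 NOR 1 = 0
So t7 = 0.

in1=0, in3=0, in4=1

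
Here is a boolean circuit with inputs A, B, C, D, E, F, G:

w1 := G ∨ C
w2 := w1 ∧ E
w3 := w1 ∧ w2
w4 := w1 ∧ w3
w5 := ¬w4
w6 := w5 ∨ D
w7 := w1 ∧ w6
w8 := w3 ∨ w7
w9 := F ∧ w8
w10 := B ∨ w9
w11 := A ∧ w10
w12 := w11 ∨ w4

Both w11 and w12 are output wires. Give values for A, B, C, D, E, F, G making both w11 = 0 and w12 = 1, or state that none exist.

Check with A=0, B=1, C=1, D=1, E=1, F=0, G=0:
w1 = G ∨ C = 0 ∨ 1 = 1
w2 = w1 ∧ E = 1 ∧ 1 = 1
w3 = w1 ∧ w2 = 1 ∧ 1 = 1
w4 = w1 ∧ w3 = 1 ∧ 1 = 1
w5 = ¬w4 = ¬1 = 0
w6 = w5 ∨ D = 0 ∨ 1 = 1
w7 = w1 ∧ w6 = 1 ∧ 1 = 1
w8 = w3 ∨ w7 = 1 ∨ 1 = 1
w9 = F ∧ w8 = 0 ∧ 1 = 0
w10 = B ∨ w9 = 1 ∨ 0 = 1
w11 = A ∧ w10 = 0 ∧ 1 = 0
w12 = w11 ∨ w4 = 0 ∨ 1 = 1
So w11 = 0 and w12 = 1.

A=0, B=1, C=1, D=1, E=1, F=0, G=0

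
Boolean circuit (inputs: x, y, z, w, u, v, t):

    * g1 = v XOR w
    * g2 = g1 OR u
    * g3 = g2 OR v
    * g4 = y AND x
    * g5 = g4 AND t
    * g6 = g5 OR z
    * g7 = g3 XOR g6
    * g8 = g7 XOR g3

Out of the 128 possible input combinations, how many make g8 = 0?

56

g8 = g7 XOR g3 must be 0, so g7 and g3 are equal.
Enumerating the 128 input combinations, 56 give g8 = 0 and 72 give g8 = 1.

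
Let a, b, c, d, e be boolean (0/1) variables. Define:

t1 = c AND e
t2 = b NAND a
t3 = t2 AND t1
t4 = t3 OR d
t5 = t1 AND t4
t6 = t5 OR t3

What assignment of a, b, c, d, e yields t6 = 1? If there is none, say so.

a=0, b=0, c=1, d=0, e=1

t6 = t5 OR t3 must be 1, so at least one of t5, t3 is 1.
Check with a=0, b=0, c=1, d=0, e=1:
t1 = c AND e = 1 AND 1 = 1
t2 = b NAND a = 0 NAND 0 = 1
t3 = t2 AND t1 = 1 AND 1 = 1
t4 = t3 OR d = 1 OR 0 = 1
t5 = t1 AND t4 = 1 AND 1 = 1
t6 = t5 OR t3 = 1 OR 1 = 1
So t6 = 1 as required.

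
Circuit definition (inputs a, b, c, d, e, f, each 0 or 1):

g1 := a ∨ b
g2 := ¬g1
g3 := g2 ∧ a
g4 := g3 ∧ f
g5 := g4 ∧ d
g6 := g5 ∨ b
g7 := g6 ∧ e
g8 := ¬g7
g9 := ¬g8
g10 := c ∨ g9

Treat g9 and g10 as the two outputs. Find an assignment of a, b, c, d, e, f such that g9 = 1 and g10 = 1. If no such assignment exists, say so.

Check with a=0, b=1, c=0, d=1, e=1, f=1:
g1 = a ∨ b = 0 ∨ 1 = 1
g2 = ¬g1 = ¬1 = 0
g3 = g2 ∧ a = 0 ∧ 0 = 0
g4 = g3 ∧ f = 0 ∧ 1 = 0
g5 = g4 ∧ d = 0 ∧ 1 = 0
g6 = g5 ∨ b = 0 ∨ 1 = 1
g7 = g6 ∧ e = 1 ∧ 1 = 1
g8 = ¬g7 = ¬1 = 0
g9 = ¬g8 = ¬0 = 1
g10 = c ∨ g9 = 0 ∨ 1 = 1
So g9 = 1 and g10 = 1.

a=0, b=1, c=0, d=1, e=1, f=1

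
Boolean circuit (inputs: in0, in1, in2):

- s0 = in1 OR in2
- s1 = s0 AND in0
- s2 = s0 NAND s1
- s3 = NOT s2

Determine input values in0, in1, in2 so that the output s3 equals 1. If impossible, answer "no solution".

in0=1, in1=1, in2=1

s3 = NOT s2 must be 1, so s2 = 0.
s2 = s0 NAND s1 must be 0, so both s0 = 1 and s1 = 1.
s0 = in1 OR in2 must be 1, so at least one of in1, in2 is 1.
Check with in0=1, in1=1, in2=1:
s0 = in1 OR in2 = 1 OR 1 = 1
s1 = s0 AND in0 = 1 AND 1 = 1
s2 = s0 NAND s1 = 1 NAND 1 = 0
s3 = NOT s2 = NOT 0 = 1
So s3 = 1 as required.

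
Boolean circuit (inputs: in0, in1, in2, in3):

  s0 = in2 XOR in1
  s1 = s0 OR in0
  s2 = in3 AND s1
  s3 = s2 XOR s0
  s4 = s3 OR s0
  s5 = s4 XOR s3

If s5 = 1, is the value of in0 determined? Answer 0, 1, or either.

Both values of in0 occur among assignments with s5 = 1:
  in0=0: in0=0, in1=0, in2=1, in3=1
  in0=1: in0=1, in1=0, in2=1, in3=1

either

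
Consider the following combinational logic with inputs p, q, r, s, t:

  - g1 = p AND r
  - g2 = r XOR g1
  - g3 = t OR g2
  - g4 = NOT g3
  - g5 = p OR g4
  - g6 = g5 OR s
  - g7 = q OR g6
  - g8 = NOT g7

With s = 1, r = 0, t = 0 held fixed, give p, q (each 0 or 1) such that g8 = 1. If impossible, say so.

With s = 1, r = 0, t = 0 fixed, none of the 4 settings of p, q give g8 = 1.
For example, with p=0, q=1:
g1 = p AND r = 0 AND 0 = 0
g2 = r XOR g1 = 0 XOR 0 = 0
g3 = t OR g2 = 0 OR 0 = 0
g4 = NOT g3 = NOT 0 = 1
g5 = p OR g4 = 0 OR 1 = 1
g6 = g5 OR s = 1 OR 1 = 1
g7 = q OR g6 = 1 OR 1 = 1
g8 = NOT g7 = NOT 1 = 0
giving g8 = 0 ≠ 1.

no solution exists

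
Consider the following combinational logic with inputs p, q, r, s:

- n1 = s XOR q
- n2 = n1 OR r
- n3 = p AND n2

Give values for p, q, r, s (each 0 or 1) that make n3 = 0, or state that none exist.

p=0 q=1 r=0 s=1

Check with p=0 q=1 r=0 s=1:
n1 = s XOR q = 1 XOR 1 = 0
n2 = n1 OR r = 0 OR 0 = 0
n3 = p AND n2 = 0 AND 0 = 0
So n3 = 0 as required.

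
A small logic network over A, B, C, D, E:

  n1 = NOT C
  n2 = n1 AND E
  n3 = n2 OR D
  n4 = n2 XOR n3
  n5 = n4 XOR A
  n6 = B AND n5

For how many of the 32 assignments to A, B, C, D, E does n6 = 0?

n6 = B AND n5 must be 0, so at least one of B, n5 is 0.
Enumerating the 32 input combinations, 24 give n6 = 0 and 8 give n6 = 1.

24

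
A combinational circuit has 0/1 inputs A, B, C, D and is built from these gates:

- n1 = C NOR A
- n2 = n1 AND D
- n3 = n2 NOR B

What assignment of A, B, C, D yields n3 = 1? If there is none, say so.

A=0 B=0 C=0 D=0

n3 = n2 NOR B must be 1, so both n2 = 0 and B = 0.
n2 = n1 AND D must be 0, so at least one of n1, D is 0.
Check with A=0 B=0 C=0 D=0:
n1 = C NOR A = 0 NOR 0 = 1
n2 = n1 AND D = 1 AND 0 = 0
n3 = n2 NOR B = 0 NOR 0 = 1
So n3 = 1 as required.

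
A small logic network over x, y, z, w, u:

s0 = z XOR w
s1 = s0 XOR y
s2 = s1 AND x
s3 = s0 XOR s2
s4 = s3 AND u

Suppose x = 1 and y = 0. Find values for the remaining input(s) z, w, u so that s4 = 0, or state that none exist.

s4 = s3 AND u must be 0, so at least one of s3, u is 0.
Check with x = 1 and y = 0 and z=1, w=1, u=1:
s0 = z XOR w = 1 XOR 1 = 0
s1 = s0 XOR y = 0 XOR 0 = 0
s2 = s1 AND x = 0 AND 1 = 0
s3 = s0 XOR s2 = 0 XOR 0 = 0
s4 = s3 AND u = 0 AND 1 = 0
So s4 = 0.

z=1, w=1, u=1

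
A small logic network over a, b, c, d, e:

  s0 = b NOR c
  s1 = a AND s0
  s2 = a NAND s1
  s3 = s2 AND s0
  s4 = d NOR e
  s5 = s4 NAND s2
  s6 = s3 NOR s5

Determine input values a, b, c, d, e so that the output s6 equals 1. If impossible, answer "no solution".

s6 = s3 NOR s5 must be 1, so both s3 = 0 and s5 = 0.
s3 = s2 AND s0 must be 0, so at least one of s2, s0 is 0.
Check with a=0, b=1, c=0, d=0, e=0:
s0 = b NOR c = 1 NOR 0 = 0
s1 = a AND s0 = 0 AND 0 = 0
s2 = a NAND s1 = 0 NAND 0 = 1
s3 = s2 AND s0 = 1 AND 0 = 0
s4 = d NOR e = 0 NOR 0 = 1
s5 = s4 NAND s2 = 1 NAND 1 = 0
s6 = s3 NOR s5 = 0 NOR 0 = 1
So s6 = 1 as required.

a=0, b=1, c=0, d=0, e=0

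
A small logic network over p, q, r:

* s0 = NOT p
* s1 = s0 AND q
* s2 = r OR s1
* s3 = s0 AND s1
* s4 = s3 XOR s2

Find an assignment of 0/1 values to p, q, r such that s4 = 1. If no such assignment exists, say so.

s4 = s3 XOR s2 must be 1, so s3 and s2 differ.
Check with p=1, q=0, r=1:
s0 = NOT p = NOT 1 = 0
s1 = s0 AND q = 0 AND 0 = 0
s2 = r OR s1 = 1 OR 0 = 1
s3 = s0 AND s1 = 0 AND 0 = 0
s4 = s3 XOR s2 = 0 XOR 1 = 1
So s4 = 1 as required.

p=1, q=0, r=1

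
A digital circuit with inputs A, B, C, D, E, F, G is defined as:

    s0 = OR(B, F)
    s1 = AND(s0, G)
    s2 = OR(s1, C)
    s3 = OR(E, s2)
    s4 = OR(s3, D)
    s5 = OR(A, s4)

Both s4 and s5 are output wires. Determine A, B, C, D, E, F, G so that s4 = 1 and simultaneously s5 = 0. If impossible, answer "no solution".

no solution exists

Across all 128 input combinations, none give both s4 = 1 and s5 = 0.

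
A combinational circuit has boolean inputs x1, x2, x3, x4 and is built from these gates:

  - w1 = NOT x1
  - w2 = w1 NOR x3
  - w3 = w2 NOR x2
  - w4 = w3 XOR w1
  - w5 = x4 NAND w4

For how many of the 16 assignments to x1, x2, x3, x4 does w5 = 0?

3

w5 = x4 NAND w4 must be 0, so both x4 = 1 and w4 = 1.
Satisfying assignments:
  x1=0, x2=1, x3=0, x4=1
  x1=0, x2=1, x3=1, x4=1
  x1=1, x2=0, x3=1, x4=1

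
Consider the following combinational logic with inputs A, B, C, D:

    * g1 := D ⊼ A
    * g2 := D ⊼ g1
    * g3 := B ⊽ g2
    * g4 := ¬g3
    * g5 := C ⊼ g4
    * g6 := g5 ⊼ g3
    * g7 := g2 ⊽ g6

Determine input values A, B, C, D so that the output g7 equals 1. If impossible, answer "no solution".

Check with A=0, B=0, C=1, D=1:
g1 = D ⊼ A = 1 ⊼ 0 = 1
g2 = D ⊼ g1 = 1 ⊼ 1 = 0
g3 = B ⊽ g2 = 0 ⊽ 0 = 1
g4 = ¬g3 = ¬1 = 0
g5 = C ⊼ g4 = 1 ⊼ 0 = 1
g6 = g5 ⊼ g3 = 1 ⊼ 1 = 0
g7 = g2 ⊽ g6 = 0 ⊽ 0 = 1
So g7 = 1 as required.

A=0, B=0, C=1, D=1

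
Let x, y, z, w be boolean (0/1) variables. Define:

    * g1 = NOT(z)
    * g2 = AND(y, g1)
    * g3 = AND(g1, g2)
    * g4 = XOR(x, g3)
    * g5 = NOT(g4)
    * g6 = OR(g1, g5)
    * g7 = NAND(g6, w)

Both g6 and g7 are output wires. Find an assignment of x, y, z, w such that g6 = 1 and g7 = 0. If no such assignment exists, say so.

Check with x=0 y=1 z=1 w=1:
g1 = NOT(z) = NOT 1 = 0
g2 = AND(y, g1) = AND(1, 0) = 0
g3 = AND(g1, g2) = AND(0, 0) = 0
g4 = XOR(x, g3) = XOR(0, 0) = 0
g5 = NOT(g4) = NOT 0 = 1
g6 = OR(g1, g5) = OR(0, 1) = 1
g7 = NAND(g6, w) = NAND(1, 1) = 0
So g6 = 1 and g7 = 0.

x=0 y=1 z=1 w=1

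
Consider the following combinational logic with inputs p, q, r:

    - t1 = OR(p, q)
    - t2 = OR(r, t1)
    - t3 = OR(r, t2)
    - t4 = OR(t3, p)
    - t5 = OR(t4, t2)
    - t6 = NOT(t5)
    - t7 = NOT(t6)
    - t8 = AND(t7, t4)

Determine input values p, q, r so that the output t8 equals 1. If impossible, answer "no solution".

p=0, q=1, r=0

Check with p=0, q=1, r=0:
t1 = OR(p, q) = OR(0, 1) = 1
t2 = OR(r, t1) = OR(0, 1) = 1
t3 = OR(r, t2) = OR(0, 1) = 1
t4 = OR(t3, p) = OR(1, 0) = 1
t5 = OR(t4, t2) = OR(1, 1) = 1
t6 = NOT(t5) = NOT 1 = 0
t7 = NOT(t6) = NOT 0 = 1
t8 = AND(t7, t4) = AND(1, 1) = 1
So t8 = 1 as required.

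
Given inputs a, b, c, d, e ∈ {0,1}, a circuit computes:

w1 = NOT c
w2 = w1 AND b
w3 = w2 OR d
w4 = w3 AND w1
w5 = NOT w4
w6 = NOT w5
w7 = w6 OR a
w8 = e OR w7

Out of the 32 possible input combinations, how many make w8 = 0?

5

w8 = e OR w7 must be 0, so both e = 0 and w7 = 0.
w7 = w6 OR a must be 0, so both w6 = 0 and a = 0.
w6 = NOT w5 must be 0, so w5 = 1.
Satisfying assignments:
  a=0, b=0, c=0, d=0, e=0
  a=0, b=0, c=1, d=0, e=0
  a=0, b=0, c=1, d=1, e=0
  a=0, b=1, c=1, d=0, e=0
  a=0, b=1, c=1, d=1, e=0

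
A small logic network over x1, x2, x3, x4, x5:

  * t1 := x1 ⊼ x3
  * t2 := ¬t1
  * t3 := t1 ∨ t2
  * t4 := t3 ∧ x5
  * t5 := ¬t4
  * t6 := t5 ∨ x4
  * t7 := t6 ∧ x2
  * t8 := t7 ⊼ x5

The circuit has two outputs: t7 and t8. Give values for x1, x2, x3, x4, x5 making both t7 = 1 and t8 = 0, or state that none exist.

Check with x1=1 x2=1 x3=0 x4=1 x5=1:
t1 = x1 ⊼ x3 = 1 ⊼ 0 = 1
t2 = ¬t1 = ¬1 = 0
t3 = t1 ∨ t2 = 1 ∨ 0 = 1
t4 = t3 ∧ x5 = 1 ∧ 1 = 1
t5 = ¬t4 = ¬1 = 0
t6 = t5 ∨ x4 = 0 ∨ 1 = 1
t7 = t6 ∧ x2 = 1 ∧ 1 = 1
t8 = t7 ⊼ x5 = 1 ⊼ 1 = 0
So t7 = 1 and t8 = 0.

x1=1 x2=1 x3=0 x4=1 x5=1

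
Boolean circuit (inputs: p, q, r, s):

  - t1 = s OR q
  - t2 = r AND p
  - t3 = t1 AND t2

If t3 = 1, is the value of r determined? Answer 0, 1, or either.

1

t3 = t1 AND t2 must be 1, so both t1 = 1 and t2 = 1.
t1 = s OR q must be 1, so at least one of s, q is 1.
t2 = r AND p must be 1, so both r = 1 and p = 1.
Every assignment with t3 = 1 has r = 1; there are 3 such assignment(s).
  p=1, q=0, r=1, s=1
  p=1, q=1, r=1, s=0
  p=1, q=1, r=1, s=1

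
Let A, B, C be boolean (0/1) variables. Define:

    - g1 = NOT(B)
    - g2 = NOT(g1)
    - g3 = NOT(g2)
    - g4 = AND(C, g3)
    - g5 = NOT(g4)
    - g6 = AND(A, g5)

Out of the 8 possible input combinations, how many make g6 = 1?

3

g6 = AND(A, g5) must be 1, so both A = 1 and g5 = 1.
g5 = NOT(g4) must be 1, so g4 = 0.
g4 = AND(C, g3) must be 0, so at least one of C, g3 is 0.
Satisfying assignments:
  A=1, B=0, C=0
  A=1, B=1, C=0
  A=1, B=1, C=1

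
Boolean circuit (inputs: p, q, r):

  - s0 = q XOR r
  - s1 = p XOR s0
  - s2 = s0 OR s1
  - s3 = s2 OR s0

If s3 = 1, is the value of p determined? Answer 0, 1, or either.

Both values of p occur among assignments with s3 = 1:
  p=0: p=0, q=0, r=1
  p=1: p=1, q=0, r=0

either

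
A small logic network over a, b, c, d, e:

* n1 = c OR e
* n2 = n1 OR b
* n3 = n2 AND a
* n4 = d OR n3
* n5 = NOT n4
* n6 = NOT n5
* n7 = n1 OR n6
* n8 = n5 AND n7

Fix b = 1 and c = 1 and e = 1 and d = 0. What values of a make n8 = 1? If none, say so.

a=0

n8 = n5 AND n7 must be 1, so both n5 = 1 and n7 = 1.
n5 = NOT n4 must be 1, so n4 = 0.
Check with b = 1 and c = 1 and e = 1 and d = 0 and a=0:
n1 = c OR e = 1 OR 1 = 1
n2 = n1 OR b = 1 OR 1 = 1
n3 = n2 AND a = 1 AND 0 = 0
n4 = d OR n3 = 0 OR 0 = 0
n5 = NOT n4 = NOT 0 = 1
n6 = NOT n5 = NOT 1 = 0
n7 = n1 OR n6 = 1 OR 0 = 1
n8 = n5 AND n7 = 1 AND 1 = 1
So n8 = 1.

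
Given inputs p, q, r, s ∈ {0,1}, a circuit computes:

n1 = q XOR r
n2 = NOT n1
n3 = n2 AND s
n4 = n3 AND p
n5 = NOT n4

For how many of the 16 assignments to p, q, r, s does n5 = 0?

2

n5 = NOT n4 must be 0, so n4 = 1.
n4 = n3 AND p must be 1, so both n3 = 1 and p = 1.
n3 = n2 AND s must be 1, so both n2 = 1 and s = 1.
Satisfying assignments:
  p=1, q=0, r=0, s=1
  p=1, q=1, r=1, s=1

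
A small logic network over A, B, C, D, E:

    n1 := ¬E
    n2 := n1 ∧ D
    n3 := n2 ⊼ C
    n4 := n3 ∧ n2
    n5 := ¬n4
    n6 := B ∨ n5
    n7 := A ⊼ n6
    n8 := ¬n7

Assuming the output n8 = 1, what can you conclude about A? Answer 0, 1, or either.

1

n8 = ¬n7 must be 1, so n7 = 0.
n7 = A ⊼ n6 must be 0, so both A = 1 and n6 = 1.
Every assignment with n8 = 1 has A = 1; there are 15 such assignment(s).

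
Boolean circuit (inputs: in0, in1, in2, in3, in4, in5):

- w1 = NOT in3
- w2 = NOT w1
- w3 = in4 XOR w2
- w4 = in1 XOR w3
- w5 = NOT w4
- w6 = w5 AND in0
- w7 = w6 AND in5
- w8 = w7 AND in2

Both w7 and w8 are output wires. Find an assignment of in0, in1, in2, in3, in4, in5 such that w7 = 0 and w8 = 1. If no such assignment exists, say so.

Across all 64 input combinations, none give both w7 = 0 and w8 = 1.

no solution exists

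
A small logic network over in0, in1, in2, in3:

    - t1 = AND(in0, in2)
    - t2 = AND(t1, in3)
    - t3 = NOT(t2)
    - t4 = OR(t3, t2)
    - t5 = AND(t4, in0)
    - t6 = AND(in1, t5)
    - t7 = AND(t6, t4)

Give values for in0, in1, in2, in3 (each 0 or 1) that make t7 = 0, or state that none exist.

Check with in0=0 in1=0 in2=1 in3=0:
t1 = AND(in0, in2) = AND(0, 1) = 0
t2 = AND(t1, in3) = AND(0, 0) = 0
t3 = NOT(t2) = NOT 0 = 1
t4 = OR(t3, t2) = OR(1, 0) = 1
t5 = AND(t4, in0) = AND(1, 0) = 0
t6 = AND(in1, t5) = AND(0, 0) = 0
t7 = AND(t6, t4) = AND(0, 1) = 0
So t7 = 0 as required.

in0=0 in1=0 in2=1 in3=0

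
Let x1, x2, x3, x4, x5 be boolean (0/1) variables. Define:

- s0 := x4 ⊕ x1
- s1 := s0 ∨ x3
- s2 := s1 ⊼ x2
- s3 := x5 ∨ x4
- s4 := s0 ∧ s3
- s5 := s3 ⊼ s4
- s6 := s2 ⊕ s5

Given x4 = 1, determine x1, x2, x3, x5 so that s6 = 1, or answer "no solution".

s6 = s2 ⊕ s5 must be 1, so s2 and s5 differ.
Check with x4 = 1 and x1=1, x2=1, x3=1, x5=0:
s0 = x4 ⊕ x1 = 1 ⊕ 1 = 0
s1 = s0 ∨ x3 = 0 ∨ 1 = 1
s2 = s1 ⊼ x2 = 1 ⊼ 1 = 0
s3 = x5 ∨ x4 = 0 ∨ 1 = 1
s4 = s0 ∧ s3 = 0 ∧ 1 = 0
s5 = s3 ⊼ s4 = 1 ⊼ 0 = 1
s6 = s2 ⊕ s5 = 0 ⊕ 1 = 1
So s6 = 1.

x1=1, x2=1, x3=1, x5=0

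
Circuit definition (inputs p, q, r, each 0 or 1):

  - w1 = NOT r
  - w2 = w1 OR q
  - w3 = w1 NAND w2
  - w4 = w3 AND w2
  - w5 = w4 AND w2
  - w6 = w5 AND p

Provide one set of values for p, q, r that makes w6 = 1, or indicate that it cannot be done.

p=1, q=1, r=1

w6 = w5 AND p must be 1, so both w5 = 1 and p = 1.
w5 = w4 AND w2 must be 1, so both w4 = 1 and w2 = 1.
Check with p=1, q=1, r=1:
w1 = NOT r = NOT 1 = 0
w2 = w1 OR q = 0 OR 1 = 1
w3 = w1 NAND w2 = 0 NAND 1 = 1
w4 = w3 AND w2 = 1 AND 1 = 1
w5 = w4 AND w2 = 1 AND 1 = 1
w6 = w5 AND p = 1 AND 1 = 1
So w6 = 1 as required.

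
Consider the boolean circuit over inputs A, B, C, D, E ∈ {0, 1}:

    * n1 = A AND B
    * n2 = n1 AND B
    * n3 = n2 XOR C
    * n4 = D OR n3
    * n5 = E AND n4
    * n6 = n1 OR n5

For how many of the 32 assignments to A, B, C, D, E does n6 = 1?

n6 = n1 OR n5 must be 1, so at least one of n1, n5 is 1.
Enumerating the 32 input combinations, 17 give n6 = 1 and 15 give n6 = 0.

17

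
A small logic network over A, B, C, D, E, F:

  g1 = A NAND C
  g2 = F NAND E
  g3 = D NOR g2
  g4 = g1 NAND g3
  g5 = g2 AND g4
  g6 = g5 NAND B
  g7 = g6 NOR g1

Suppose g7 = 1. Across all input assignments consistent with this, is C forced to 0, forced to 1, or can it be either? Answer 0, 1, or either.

g7 = g6 NOR g1 must be 1, so both g6 = 0 and g1 = 0.
g6 = g5 NAND B must be 0, so both g5 = 1 and B = 1.
Every assignment with g7 = 1 has C = 1; there are 6 such assignment(s).

1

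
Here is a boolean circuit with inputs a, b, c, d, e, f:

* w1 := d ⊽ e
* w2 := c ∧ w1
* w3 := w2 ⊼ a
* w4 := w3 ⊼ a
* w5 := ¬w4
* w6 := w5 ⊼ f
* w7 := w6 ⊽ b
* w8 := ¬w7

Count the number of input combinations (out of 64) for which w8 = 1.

57

w8 = ¬w7 must be 1, so w7 = 0.
w7 = w6 ⊽ b must be 0, so at least one of w6, b is 1.
Enumerating the 64 input combinations, 57 give w8 = 1 and 7 give w8 = 0.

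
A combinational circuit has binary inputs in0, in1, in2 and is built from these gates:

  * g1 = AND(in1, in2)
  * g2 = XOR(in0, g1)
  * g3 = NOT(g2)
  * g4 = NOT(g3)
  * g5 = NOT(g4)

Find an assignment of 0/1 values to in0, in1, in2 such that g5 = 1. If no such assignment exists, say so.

g5 = NOT(g4) must be 1, so g4 = 0.
g4 = NOT(g3) must be 0, so g3 = 1.
g3 = NOT(g2) must be 1, so g2 = 0.
Check with in0=0, in1=0, in2=0:
g1 = AND(in1, in2) = AND(0, 0) = 0
g2 = XOR(in0, g1) = XOR(0, 0) = 0
g3 = NOT(g2) = NOT 0 = 1
g4 = NOT(g3) = NOT 1 = 0
g5 = NOT(g4) = NOT 0 = 1
So g5 = 1 as required.

in0=0, in1=0, in2=0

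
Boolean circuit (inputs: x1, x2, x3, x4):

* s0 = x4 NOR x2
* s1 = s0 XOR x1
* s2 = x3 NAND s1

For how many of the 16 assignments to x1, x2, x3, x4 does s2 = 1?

s2 = x3 NAND s1 must be 1, so at least one of x3, s1 is 0.
Enumerating the 16 input combinations, 12 give s2 = 1 and 4 give s2 = 0.

12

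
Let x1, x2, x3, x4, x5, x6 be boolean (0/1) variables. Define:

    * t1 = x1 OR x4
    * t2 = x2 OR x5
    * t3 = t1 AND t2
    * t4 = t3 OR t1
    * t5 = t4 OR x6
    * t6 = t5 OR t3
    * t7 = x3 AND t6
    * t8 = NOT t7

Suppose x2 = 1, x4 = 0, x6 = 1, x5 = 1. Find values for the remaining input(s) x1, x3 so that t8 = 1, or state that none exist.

x1=1, x3=0

Check with x2 = 1, x4 = 0, x6 = 1, x5 = 1 and x1=1, x3=0:
t1 = x1 OR x4 = 1 OR 0 = 1
t2 = x2 OR x5 = 1 OR 1 = 1
t3 = t1 AND t2 = 1 AND 1 = 1
t4 = t3 OR t1 = 1 OR 1 = 1
t5 = t4 OR x6 = 1 OR 1 = 1
t6 = t5 OR t3 = 1 OR 1 = 1
t7 = x3 AND t6 = 0 AND 1 = 0
t8 = NOT t7 = NOT 0 = 1
So t8 = 1.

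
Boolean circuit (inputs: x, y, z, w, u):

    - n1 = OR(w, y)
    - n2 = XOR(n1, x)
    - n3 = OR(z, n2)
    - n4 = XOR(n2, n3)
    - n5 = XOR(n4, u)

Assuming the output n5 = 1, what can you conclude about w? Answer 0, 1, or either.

either

Both values of w occur among assignments with n5 = 1:
  w=0: x=0, y=0, z=0, w=0, u=1
  w=1: x=0, y=0, z=0, w=1, u=1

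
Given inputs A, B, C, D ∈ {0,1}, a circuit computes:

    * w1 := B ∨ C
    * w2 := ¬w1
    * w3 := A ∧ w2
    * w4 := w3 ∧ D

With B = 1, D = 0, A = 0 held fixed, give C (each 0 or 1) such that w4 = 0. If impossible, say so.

w4 = w3 ∧ D must be 0, so at least one of w3, D is 0.
Check with B = 1, D = 0, A = 0 and C=1:
w1 = B ∨ C = 1 ∨ 1 = 1
w2 = ¬w1 = ¬1 = 0
w3 = A ∧ w2 = 0 ∧ 0 = 0
w4 = w3 ∧ D = 0 ∧ 0 = 0
So w4 = 0.

C=1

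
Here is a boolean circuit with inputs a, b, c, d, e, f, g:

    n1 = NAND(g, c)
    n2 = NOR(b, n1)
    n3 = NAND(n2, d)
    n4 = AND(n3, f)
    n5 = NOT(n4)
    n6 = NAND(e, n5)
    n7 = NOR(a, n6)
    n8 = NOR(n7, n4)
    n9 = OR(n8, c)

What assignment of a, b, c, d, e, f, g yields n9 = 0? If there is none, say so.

n9 = OR(n8, c) must be 0, so both n8 = 0 and c = 0.
n8 = NOR(n7, n4) must be 0, so at least one of n7, n4 is 1.
Check with a=1, b=0, c=0, d=1, e=1, f=1, g=1:
n1 = NAND(g, c) = NAND(1, 0) = 1
n2 = NOR(b, n1) = NOR(0, 1) = 0
n3 = NAND(n2, d) = NAND(0, 1) = 1
n4 = AND(n3, f) = AND(1, 1) = 1
n5 = NOT(n4) = NOT 1 = 0
n6 = NAND(e, n5) = NAND(1, 0) = 1
n7 = NOR(a, n6) = NOR(1, 1) = 0
n8 = NOR(n7, n4) = NOR(0, 1) = 0
n9 = OR(n8, c) = OR(0, 0) = 0
So n9 = 0 as required.

a=1, b=0, c=0, d=1, e=1, f=1, g=1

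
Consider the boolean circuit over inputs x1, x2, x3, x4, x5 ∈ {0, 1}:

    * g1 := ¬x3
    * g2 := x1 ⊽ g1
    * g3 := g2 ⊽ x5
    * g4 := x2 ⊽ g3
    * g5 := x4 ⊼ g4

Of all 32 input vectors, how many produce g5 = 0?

g5 = x4 ⊼ g4 must be 0, so both x4 = 1 and g4 = 1.
g4 = x2 ⊽ g3 must be 1, so both x2 = 0 and g3 = 0.
g3 = g2 ⊽ x5 must be 0, so at least one of g2, x5 is 1.
Satisfying assignments:
  x1=0, x2=0, x3=0, x4=1, x5=1
  x1=0, x2=0, x3=1, x4=1, x5=0
  x1=0, x2=0, x3=1, x4=1, x5=1
  x1=1, x2=0, x3=0, x4=1, x5=1
  x1=1, x2=0, x3=1, x4=1, x5=1

5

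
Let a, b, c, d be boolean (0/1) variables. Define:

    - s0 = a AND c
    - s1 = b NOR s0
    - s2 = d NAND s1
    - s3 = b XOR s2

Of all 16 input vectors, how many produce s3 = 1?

5

s3 = b XOR s2 must be 1, so b and s2 differ.
Enumerating the 16 input combinations, 5 give s3 = 1 and 11 give s3 = 0.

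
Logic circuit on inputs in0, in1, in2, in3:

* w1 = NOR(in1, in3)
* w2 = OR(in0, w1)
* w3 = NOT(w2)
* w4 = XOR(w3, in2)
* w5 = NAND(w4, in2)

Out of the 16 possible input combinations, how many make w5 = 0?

w5 = NAND(w4, in2) must be 0, so both w4 = 1 and in2 = 1.
w4 = XOR(w3, in2) must be 1, so w3 and in2 differ.
Enumerating the 16 input combinations, 5 give w5 = 0 and 11 give w5 = 1.

5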